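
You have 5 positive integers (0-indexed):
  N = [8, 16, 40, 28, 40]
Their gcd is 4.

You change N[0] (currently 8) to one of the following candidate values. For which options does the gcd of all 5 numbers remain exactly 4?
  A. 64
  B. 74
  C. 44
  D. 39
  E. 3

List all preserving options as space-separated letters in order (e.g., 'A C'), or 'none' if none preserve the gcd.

Answer: A C

Derivation:
Old gcd = 4; gcd of others (without N[0]) = 4
New gcd for candidate v: gcd(4, v). Preserves old gcd iff gcd(4, v) = 4.
  Option A: v=64, gcd(4,64)=4 -> preserves
  Option B: v=74, gcd(4,74)=2 -> changes
  Option C: v=44, gcd(4,44)=4 -> preserves
  Option D: v=39, gcd(4,39)=1 -> changes
  Option E: v=3, gcd(4,3)=1 -> changes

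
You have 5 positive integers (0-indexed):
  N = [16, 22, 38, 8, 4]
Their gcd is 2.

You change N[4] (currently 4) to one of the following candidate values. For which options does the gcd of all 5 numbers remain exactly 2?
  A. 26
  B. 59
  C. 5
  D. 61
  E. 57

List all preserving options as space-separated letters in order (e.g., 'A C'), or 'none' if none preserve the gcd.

Answer: A

Derivation:
Old gcd = 2; gcd of others (without N[4]) = 2
New gcd for candidate v: gcd(2, v). Preserves old gcd iff gcd(2, v) = 2.
  Option A: v=26, gcd(2,26)=2 -> preserves
  Option B: v=59, gcd(2,59)=1 -> changes
  Option C: v=5, gcd(2,5)=1 -> changes
  Option D: v=61, gcd(2,61)=1 -> changes
  Option E: v=57, gcd(2,57)=1 -> changes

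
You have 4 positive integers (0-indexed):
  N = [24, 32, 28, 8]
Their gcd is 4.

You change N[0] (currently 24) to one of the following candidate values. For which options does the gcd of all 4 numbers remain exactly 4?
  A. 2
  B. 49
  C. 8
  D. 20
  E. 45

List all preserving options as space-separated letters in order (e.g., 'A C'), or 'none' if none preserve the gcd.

Answer: C D

Derivation:
Old gcd = 4; gcd of others (without N[0]) = 4
New gcd for candidate v: gcd(4, v). Preserves old gcd iff gcd(4, v) = 4.
  Option A: v=2, gcd(4,2)=2 -> changes
  Option B: v=49, gcd(4,49)=1 -> changes
  Option C: v=8, gcd(4,8)=4 -> preserves
  Option D: v=20, gcd(4,20)=4 -> preserves
  Option E: v=45, gcd(4,45)=1 -> changes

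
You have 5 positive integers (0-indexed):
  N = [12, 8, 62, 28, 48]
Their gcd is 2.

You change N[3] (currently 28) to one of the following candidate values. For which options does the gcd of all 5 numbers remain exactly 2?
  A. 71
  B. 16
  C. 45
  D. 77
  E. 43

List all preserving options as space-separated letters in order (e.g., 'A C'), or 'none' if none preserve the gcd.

Answer: B

Derivation:
Old gcd = 2; gcd of others (without N[3]) = 2
New gcd for candidate v: gcd(2, v). Preserves old gcd iff gcd(2, v) = 2.
  Option A: v=71, gcd(2,71)=1 -> changes
  Option B: v=16, gcd(2,16)=2 -> preserves
  Option C: v=45, gcd(2,45)=1 -> changes
  Option D: v=77, gcd(2,77)=1 -> changes
  Option E: v=43, gcd(2,43)=1 -> changes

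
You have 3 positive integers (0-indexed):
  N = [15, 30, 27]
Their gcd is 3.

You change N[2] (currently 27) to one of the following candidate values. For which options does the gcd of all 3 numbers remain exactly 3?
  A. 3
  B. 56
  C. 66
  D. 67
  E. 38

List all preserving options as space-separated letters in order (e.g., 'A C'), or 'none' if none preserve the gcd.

Old gcd = 3; gcd of others (without N[2]) = 15
New gcd for candidate v: gcd(15, v). Preserves old gcd iff gcd(15, v) = 3.
  Option A: v=3, gcd(15,3)=3 -> preserves
  Option B: v=56, gcd(15,56)=1 -> changes
  Option C: v=66, gcd(15,66)=3 -> preserves
  Option D: v=67, gcd(15,67)=1 -> changes
  Option E: v=38, gcd(15,38)=1 -> changes

Answer: A C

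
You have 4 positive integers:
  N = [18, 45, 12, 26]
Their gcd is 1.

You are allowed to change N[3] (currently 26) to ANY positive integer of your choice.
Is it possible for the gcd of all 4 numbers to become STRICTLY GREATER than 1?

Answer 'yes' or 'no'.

Current gcd = 1
gcd of all OTHER numbers (without N[3]=26): gcd([18, 45, 12]) = 3
The new gcd after any change is gcd(3, new_value).
This can be at most 3.
Since 3 > old gcd 1, the gcd CAN increase (e.g., set N[3] = 3).

Answer: yes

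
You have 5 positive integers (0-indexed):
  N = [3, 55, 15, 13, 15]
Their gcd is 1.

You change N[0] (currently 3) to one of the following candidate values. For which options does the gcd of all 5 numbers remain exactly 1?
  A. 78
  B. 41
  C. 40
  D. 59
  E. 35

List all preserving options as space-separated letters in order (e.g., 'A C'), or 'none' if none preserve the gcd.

Answer: A B C D E

Derivation:
Old gcd = 1; gcd of others (without N[0]) = 1
New gcd for candidate v: gcd(1, v). Preserves old gcd iff gcd(1, v) = 1.
  Option A: v=78, gcd(1,78)=1 -> preserves
  Option B: v=41, gcd(1,41)=1 -> preserves
  Option C: v=40, gcd(1,40)=1 -> preserves
  Option D: v=59, gcd(1,59)=1 -> preserves
  Option E: v=35, gcd(1,35)=1 -> preserves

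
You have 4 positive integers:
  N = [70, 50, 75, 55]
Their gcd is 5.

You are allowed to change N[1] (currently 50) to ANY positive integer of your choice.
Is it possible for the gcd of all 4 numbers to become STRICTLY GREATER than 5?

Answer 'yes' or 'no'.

Answer: no

Derivation:
Current gcd = 5
gcd of all OTHER numbers (without N[1]=50): gcd([70, 75, 55]) = 5
The new gcd after any change is gcd(5, new_value).
This can be at most 5.
Since 5 = old gcd 5, the gcd can only stay the same or decrease.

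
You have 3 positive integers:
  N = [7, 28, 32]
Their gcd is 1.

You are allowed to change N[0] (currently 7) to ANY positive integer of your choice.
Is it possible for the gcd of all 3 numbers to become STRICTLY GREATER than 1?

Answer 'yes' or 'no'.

Current gcd = 1
gcd of all OTHER numbers (without N[0]=7): gcd([28, 32]) = 4
The new gcd after any change is gcd(4, new_value).
This can be at most 4.
Since 4 > old gcd 1, the gcd CAN increase (e.g., set N[0] = 4).

Answer: yes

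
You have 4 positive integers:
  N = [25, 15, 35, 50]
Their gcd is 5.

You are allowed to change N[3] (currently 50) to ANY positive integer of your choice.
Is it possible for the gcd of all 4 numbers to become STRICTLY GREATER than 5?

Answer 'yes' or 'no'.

Current gcd = 5
gcd of all OTHER numbers (without N[3]=50): gcd([25, 15, 35]) = 5
The new gcd after any change is gcd(5, new_value).
This can be at most 5.
Since 5 = old gcd 5, the gcd can only stay the same or decrease.

Answer: no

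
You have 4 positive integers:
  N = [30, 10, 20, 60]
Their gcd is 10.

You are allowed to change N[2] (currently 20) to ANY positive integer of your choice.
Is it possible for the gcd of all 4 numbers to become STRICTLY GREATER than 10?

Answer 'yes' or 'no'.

Current gcd = 10
gcd of all OTHER numbers (without N[2]=20): gcd([30, 10, 60]) = 10
The new gcd after any change is gcd(10, new_value).
This can be at most 10.
Since 10 = old gcd 10, the gcd can only stay the same or decrease.

Answer: no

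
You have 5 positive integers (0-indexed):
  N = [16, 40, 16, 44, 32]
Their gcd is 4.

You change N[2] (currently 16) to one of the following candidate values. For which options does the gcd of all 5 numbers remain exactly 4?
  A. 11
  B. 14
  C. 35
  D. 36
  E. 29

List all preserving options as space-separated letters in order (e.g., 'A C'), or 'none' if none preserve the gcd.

Old gcd = 4; gcd of others (without N[2]) = 4
New gcd for candidate v: gcd(4, v). Preserves old gcd iff gcd(4, v) = 4.
  Option A: v=11, gcd(4,11)=1 -> changes
  Option B: v=14, gcd(4,14)=2 -> changes
  Option C: v=35, gcd(4,35)=1 -> changes
  Option D: v=36, gcd(4,36)=4 -> preserves
  Option E: v=29, gcd(4,29)=1 -> changes

Answer: D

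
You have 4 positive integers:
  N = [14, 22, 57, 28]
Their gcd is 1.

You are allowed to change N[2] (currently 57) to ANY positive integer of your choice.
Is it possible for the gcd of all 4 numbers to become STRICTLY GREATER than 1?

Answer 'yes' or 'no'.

Answer: yes

Derivation:
Current gcd = 1
gcd of all OTHER numbers (without N[2]=57): gcd([14, 22, 28]) = 2
The new gcd after any change is gcd(2, new_value).
This can be at most 2.
Since 2 > old gcd 1, the gcd CAN increase (e.g., set N[2] = 2).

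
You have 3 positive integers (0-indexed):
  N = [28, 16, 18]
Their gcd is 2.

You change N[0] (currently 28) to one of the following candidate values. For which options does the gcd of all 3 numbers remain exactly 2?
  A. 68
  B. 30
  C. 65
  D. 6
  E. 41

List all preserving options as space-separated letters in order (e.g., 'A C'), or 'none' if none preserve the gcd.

Old gcd = 2; gcd of others (without N[0]) = 2
New gcd for candidate v: gcd(2, v). Preserves old gcd iff gcd(2, v) = 2.
  Option A: v=68, gcd(2,68)=2 -> preserves
  Option B: v=30, gcd(2,30)=2 -> preserves
  Option C: v=65, gcd(2,65)=1 -> changes
  Option D: v=6, gcd(2,6)=2 -> preserves
  Option E: v=41, gcd(2,41)=1 -> changes

Answer: A B D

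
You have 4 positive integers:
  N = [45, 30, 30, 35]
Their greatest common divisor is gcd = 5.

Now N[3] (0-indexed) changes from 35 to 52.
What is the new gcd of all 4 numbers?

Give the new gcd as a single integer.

Numbers: [45, 30, 30, 35], gcd = 5
Change: index 3, 35 -> 52
gcd of the OTHER numbers (without index 3): gcd([45, 30, 30]) = 15
New gcd = gcd(g_others, new_val) = gcd(15, 52) = 1

Answer: 1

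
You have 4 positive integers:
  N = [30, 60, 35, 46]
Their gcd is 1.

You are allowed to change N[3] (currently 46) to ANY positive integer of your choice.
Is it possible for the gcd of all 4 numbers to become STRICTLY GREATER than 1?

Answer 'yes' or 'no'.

Current gcd = 1
gcd of all OTHER numbers (without N[3]=46): gcd([30, 60, 35]) = 5
The new gcd after any change is gcd(5, new_value).
This can be at most 5.
Since 5 > old gcd 1, the gcd CAN increase (e.g., set N[3] = 5).

Answer: yes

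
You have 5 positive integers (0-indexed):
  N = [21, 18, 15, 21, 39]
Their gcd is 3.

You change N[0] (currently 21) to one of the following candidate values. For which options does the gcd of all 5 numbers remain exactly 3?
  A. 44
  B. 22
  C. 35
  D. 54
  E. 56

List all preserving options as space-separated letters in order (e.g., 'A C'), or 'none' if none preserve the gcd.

Answer: D

Derivation:
Old gcd = 3; gcd of others (without N[0]) = 3
New gcd for candidate v: gcd(3, v). Preserves old gcd iff gcd(3, v) = 3.
  Option A: v=44, gcd(3,44)=1 -> changes
  Option B: v=22, gcd(3,22)=1 -> changes
  Option C: v=35, gcd(3,35)=1 -> changes
  Option D: v=54, gcd(3,54)=3 -> preserves
  Option E: v=56, gcd(3,56)=1 -> changes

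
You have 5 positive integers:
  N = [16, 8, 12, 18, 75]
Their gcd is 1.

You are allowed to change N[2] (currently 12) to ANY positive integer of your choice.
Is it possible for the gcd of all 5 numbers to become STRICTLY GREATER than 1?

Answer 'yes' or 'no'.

Answer: no

Derivation:
Current gcd = 1
gcd of all OTHER numbers (without N[2]=12): gcd([16, 8, 18, 75]) = 1
The new gcd after any change is gcd(1, new_value).
This can be at most 1.
Since 1 = old gcd 1, the gcd can only stay the same or decrease.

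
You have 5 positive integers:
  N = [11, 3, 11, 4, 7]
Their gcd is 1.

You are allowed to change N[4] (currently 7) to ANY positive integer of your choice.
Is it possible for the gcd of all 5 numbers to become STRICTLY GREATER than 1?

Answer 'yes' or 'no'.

Current gcd = 1
gcd of all OTHER numbers (without N[4]=7): gcd([11, 3, 11, 4]) = 1
The new gcd after any change is gcd(1, new_value).
This can be at most 1.
Since 1 = old gcd 1, the gcd can only stay the same or decrease.

Answer: no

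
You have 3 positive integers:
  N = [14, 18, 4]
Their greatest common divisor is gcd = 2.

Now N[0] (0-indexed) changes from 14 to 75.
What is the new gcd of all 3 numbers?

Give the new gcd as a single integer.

Answer: 1

Derivation:
Numbers: [14, 18, 4], gcd = 2
Change: index 0, 14 -> 75
gcd of the OTHER numbers (without index 0): gcd([18, 4]) = 2
New gcd = gcd(g_others, new_val) = gcd(2, 75) = 1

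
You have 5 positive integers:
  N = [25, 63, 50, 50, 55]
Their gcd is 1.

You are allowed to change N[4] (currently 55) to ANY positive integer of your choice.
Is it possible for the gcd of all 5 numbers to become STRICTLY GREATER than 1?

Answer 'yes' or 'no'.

Current gcd = 1
gcd of all OTHER numbers (without N[4]=55): gcd([25, 63, 50, 50]) = 1
The new gcd after any change is gcd(1, new_value).
This can be at most 1.
Since 1 = old gcd 1, the gcd can only stay the same or decrease.

Answer: no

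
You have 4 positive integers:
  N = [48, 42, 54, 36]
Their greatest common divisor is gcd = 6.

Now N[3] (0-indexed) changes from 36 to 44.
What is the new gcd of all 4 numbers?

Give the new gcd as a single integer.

Answer: 2

Derivation:
Numbers: [48, 42, 54, 36], gcd = 6
Change: index 3, 36 -> 44
gcd of the OTHER numbers (without index 3): gcd([48, 42, 54]) = 6
New gcd = gcd(g_others, new_val) = gcd(6, 44) = 2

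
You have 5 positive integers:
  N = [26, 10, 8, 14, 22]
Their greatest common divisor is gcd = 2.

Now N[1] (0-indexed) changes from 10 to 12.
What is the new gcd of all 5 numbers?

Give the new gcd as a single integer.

Numbers: [26, 10, 8, 14, 22], gcd = 2
Change: index 1, 10 -> 12
gcd of the OTHER numbers (without index 1): gcd([26, 8, 14, 22]) = 2
New gcd = gcd(g_others, new_val) = gcd(2, 12) = 2

Answer: 2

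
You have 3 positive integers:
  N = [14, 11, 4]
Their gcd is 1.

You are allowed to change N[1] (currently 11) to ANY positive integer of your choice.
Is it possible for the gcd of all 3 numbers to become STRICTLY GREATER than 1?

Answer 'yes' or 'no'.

Answer: yes

Derivation:
Current gcd = 1
gcd of all OTHER numbers (without N[1]=11): gcd([14, 4]) = 2
The new gcd after any change is gcd(2, new_value).
This can be at most 2.
Since 2 > old gcd 1, the gcd CAN increase (e.g., set N[1] = 2).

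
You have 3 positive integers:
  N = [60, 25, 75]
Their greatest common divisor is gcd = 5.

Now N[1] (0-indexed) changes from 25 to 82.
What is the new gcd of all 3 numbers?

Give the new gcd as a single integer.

Numbers: [60, 25, 75], gcd = 5
Change: index 1, 25 -> 82
gcd of the OTHER numbers (without index 1): gcd([60, 75]) = 15
New gcd = gcd(g_others, new_val) = gcd(15, 82) = 1

Answer: 1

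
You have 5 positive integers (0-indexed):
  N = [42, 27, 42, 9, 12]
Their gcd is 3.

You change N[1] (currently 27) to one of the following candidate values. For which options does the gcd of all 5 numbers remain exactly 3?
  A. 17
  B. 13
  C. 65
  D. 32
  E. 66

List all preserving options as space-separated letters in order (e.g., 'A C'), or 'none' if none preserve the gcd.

Old gcd = 3; gcd of others (without N[1]) = 3
New gcd for candidate v: gcd(3, v). Preserves old gcd iff gcd(3, v) = 3.
  Option A: v=17, gcd(3,17)=1 -> changes
  Option B: v=13, gcd(3,13)=1 -> changes
  Option C: v=65, gcd(3,65)=1 -> changes
  Option D: v=32, gcd(3,32)=1 -> changes
  Option E: v=66, gcd(3,66)=3 -> preserves

Answer: E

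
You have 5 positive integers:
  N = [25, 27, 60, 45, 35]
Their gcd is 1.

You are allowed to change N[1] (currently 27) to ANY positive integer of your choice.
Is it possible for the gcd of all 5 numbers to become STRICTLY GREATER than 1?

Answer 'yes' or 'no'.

Answer: yes

Derivation:
Current gcd = 1
gcd of all OTHER numbers (without N[1]=27): gcd([25, 60, 45, 35]) = 5
The new gcd after any change is gcd(5, new_value).
This can be at most 5.
Since 5 > old gcd 1, the gcd CAN increase (e.g., set N[1] = 5).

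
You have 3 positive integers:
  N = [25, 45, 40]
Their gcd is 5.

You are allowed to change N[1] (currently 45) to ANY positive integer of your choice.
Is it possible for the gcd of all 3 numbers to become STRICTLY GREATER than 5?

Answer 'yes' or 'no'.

Answer: no

Derivation:
Current gcd = 5
gcd of all OTHER numbers (without N[1]=45): gcd([25, 40]) = 5
The new gcd after any change is gcd(5, new_value).
This can be at most 5.
Since 5 = old gcd 5, the gcd can only stay the same or decrease.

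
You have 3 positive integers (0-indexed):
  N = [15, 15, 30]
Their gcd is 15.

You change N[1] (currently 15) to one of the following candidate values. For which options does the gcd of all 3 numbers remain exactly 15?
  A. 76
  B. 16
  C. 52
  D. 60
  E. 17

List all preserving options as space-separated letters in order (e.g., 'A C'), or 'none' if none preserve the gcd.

Answer: D

Derivation:
Old gcd = 15; gcd of others (without N[1]) = 15
New gcd for candidate v: gcd(15, v). Preserves old gcd iff gcd(15, v) = 15.
  Option A: v=76, gcd(15,76)=1 -> changes
  Option B: v=16, gcd(15,16)=1 -> changes
  Option C: v=52, gcd(15,52)=1 -> changes
  Option D: v=60, gcd(15,60)=15 -> preserves
  Option E: v=17, gcd(15,17)=1 -> changes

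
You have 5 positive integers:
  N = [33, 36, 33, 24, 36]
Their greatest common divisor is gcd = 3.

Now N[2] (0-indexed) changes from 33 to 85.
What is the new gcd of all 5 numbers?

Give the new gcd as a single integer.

Answer: 1

Derivation:
Numbers: [33, 36, 33, 24, 36], gcd = 3
Change: index 2, 33 -> 85
gcd of the OTHER numbers (without index 2): gcd([33, 36, 24, 36]) = 3
New gcd = gcd(g_others, new_val) = gcd(3, 85) = 1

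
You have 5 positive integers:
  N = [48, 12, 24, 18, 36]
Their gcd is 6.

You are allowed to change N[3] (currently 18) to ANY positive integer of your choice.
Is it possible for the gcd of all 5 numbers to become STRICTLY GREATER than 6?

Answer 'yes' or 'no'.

Current gcd = 6
gcd of all OTHER numbers (without N[3]=18): gcd([48, 12, 24, 36]) = 12
The new gcd after any change is gcd(12, new_value).
This can be at most 12.
Since 12 > old gcd 6, the gcd CAN increase (e.g., set N[3] = 12).

Answer: yes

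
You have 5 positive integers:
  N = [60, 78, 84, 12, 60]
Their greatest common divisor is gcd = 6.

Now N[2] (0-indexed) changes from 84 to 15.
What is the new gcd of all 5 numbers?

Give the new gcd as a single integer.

Answer: 3

Derivation:
Numbers: [60, 78, 84, 12, 60], gcd = 6
Change: index 2, 84 -> 15
gcd of the OTHER numbers (without index 2): gcd([60, 78, 12, 60]) = 6
New gcd = gcd(g_others, new_val) = gcd(6, 15) = 3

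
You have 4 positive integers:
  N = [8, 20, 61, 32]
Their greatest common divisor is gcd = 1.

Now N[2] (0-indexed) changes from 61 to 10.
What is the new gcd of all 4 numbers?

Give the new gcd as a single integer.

Answer: 2

Derivation:
Numbers: [8, 20, 61, 32], gcd = 1
Change: index 2, 61 -> 10
gcd of the OTHER numbers (without index 2): gcd([8, 20, 32]) = 4
New gcd = gcd(g_others, new_val) = gcd(4, 10) = 2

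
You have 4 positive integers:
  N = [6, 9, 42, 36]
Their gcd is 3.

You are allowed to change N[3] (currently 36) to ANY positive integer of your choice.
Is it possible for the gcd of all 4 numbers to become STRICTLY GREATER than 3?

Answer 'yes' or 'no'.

Current gcd = 3
gcd of all OTHER numbers (without N[3]=36): gcd([6, 9, 42]) = 3
The new gcd after any change is gcd(3, new_value).
This can be at most 3.
Since 3 = old gcd 3, the gcd can only stay the same or decrease.

Answer: no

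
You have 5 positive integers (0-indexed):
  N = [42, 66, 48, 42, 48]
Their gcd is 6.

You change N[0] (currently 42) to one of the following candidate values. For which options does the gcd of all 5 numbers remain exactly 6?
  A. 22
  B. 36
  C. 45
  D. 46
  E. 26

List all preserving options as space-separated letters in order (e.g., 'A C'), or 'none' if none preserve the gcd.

Answer: B

Derivation:
Old gcd = 6; gcd of others (without N[0]) = 6
New gcd for candidate v: gcd(6, v). Preserves old gcd iff gcd(6, v) = 6.
  Option A: v=22, gcd(6,22)=2 -> changes
  Option B: v=36, gcd(6,36)=6 -> preserves
  Option C: v=45, gcd(6,45)=3 -> changes
  Option D: v=46, gcd(6,46)=2 -> changes
  Option E: v=26, gcd(6,26)=2 -> changes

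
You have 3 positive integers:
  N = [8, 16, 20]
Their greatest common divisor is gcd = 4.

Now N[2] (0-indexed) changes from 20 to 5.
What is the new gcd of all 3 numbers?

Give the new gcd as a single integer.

Answer: 1

Derivation:
Numbers: [8, 16, 20], gcd = 4
Change: index 2, 20 -> 5
gcd of the OTHER numbers (without index 2): gcd([8, 16]) = 8
New gcd = gcd(g_others, new_val) = gcd(8, 5) = 1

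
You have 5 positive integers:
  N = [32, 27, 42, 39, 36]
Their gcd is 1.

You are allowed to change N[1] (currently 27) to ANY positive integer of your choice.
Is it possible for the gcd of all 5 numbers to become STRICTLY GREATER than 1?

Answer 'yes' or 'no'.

Answer: no

Derivation:
Current gcd = 1
gcd of all OTHER numbers (without N[1]=27): gcd([32, 42, 39, 36]) = 1
The new gcd after any change is gcd(1, new_value).
This can be at most 1.
Since 1 = old gcd 1, the gcd can only stay the same or decrease.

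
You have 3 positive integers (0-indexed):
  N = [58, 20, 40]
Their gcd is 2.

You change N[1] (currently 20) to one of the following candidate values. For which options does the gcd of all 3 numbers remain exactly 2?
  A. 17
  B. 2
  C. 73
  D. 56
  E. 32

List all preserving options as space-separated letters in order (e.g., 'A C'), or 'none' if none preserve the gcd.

Old gcd = 2; gcd of others (without N[1]) = 2
New gcd for candidate v: gcd(2, v). Preserves old gcd iff gcd(2, v) = 2.
  Option A: v=17, gcd(2,17)=1 -> changes
  Option B: v=2, gcd(2,2)=2 -> preserves
  Option C: v=73, gcd(2,73)=1 -> changes
  Option D: v=56, gcd(2,56)=2 -> preserves
  Option E: v=32, gcd(2,32)=2 -> preserves

Answer: B D E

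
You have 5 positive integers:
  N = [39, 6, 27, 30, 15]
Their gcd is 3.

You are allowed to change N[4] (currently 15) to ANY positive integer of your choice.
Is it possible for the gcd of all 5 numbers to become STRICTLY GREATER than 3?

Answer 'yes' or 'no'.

Answer: no

Derivation:
Current gcd = 3
gcd of all OTHER numbers (without N[4]=15): gcd([39, 6, 27, 30]) = 3
The new gcd after any change is gcd(3, new_value).
This can be at most 3.
Since 3 = old gcd 3, the gcd can only stay the same or decrease.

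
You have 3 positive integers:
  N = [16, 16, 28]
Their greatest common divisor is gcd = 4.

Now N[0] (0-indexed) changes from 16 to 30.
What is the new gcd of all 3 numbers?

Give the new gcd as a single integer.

Numbers: [16, 16, 28], gcd = 4
Change: index 0, 16 -> 30
gcd of the OTHER numbers (without index 0): gcd([16, 28]) = 4
New gcd = gcd(g_others, new_val) = gcd(4, 30) = 2

Answer: 2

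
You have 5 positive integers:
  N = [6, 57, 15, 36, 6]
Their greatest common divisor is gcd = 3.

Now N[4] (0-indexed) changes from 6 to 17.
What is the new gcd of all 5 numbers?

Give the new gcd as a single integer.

Numbers: [6, 57, 15, 36, 6], gcd = 3
Change: index 4, 6 -> 17
gcd of the OTHER numbers (without index 4): gcd([6, 57, 15, 36]) = 3
New gcd = gcd(g_others, new_val) = gcd(3, 17) = 1

Answer: 1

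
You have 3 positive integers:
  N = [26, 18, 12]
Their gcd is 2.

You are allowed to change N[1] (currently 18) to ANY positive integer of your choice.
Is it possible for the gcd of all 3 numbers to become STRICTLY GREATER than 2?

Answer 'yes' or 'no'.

Answer: no

Derivation:
Current gcd = 2
gcd of all OTHER numbers (without N[1]=18): gcd([26, 12]) = 2
The new gcd after any change is gcd(2, new_value).
This can be at most 2.
Since 2 = old gcd 2, the gcd can only stay the same or decrease.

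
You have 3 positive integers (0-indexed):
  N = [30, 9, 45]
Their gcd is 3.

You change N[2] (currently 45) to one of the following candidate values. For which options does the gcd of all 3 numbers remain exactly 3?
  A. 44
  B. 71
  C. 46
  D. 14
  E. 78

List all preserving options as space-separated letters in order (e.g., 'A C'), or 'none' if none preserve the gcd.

Old gcd = 3; gcd of others (without N[2]) = 3
New gcd for candidate v: gcd(3, v). Preserves old gcd iff gcd(3, v) = 3.
  Option A: v=44, gcd(3,44)=1 -> changes
  Option B: v=71, gcd(3,71)=1 -> changes
  Option C: v=46, gcd(3,46)=1 -> changes
  Option D: v=14, gcd(3,14)=1 -> changes
  Option E: v=78, gcd(3,78)=3 -> preserves

Answer: E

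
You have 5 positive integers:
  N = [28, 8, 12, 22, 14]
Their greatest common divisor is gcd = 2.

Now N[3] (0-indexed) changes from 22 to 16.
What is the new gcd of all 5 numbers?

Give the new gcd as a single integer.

Answer: 2

Derivation:
Numbers: [28, 8, 12, 22, 14], gcd = 2
Change: index 3, 22 -> 16
gcd of the OTHER numbers (without index 3): gcd([28, 8, 12, 14]) = 2
New gcd = gcd(g_others, new_val) = gcd(2, 16) = 2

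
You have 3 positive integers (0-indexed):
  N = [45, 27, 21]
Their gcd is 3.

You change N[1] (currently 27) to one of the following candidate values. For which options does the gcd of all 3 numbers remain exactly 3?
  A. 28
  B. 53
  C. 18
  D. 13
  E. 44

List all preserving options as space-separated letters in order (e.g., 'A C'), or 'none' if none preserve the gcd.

Old gcd = 3; gcd of others (without N[1]) = 3
New gcd for candidate v: gcd(3, v). Preserves old gcd iff gcd(3, v) = 3.
  Option A: v=28, gcd(3,28)=1 -> changes
  Option B: v=53, gcd(3,53)=1 -> changes
  Option C: v=18, gcd(3,18)=3 -> preserves
  Option D: v=13, gcd(3,13)=1 -> changes
  Option E: v=44, gcd(3,44)=1 -> changes

Answer: C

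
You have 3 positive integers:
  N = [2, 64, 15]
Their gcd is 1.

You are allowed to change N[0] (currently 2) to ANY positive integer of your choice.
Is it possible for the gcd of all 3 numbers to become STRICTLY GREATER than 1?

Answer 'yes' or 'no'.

Current gcd = 1
gcd of all OTHER numbers (without N[0]=2): gcd([64, 15]) = 1
The new gcd after any change is gcd(1, new_value).
This can be at most 1.
Since 1 = old gcd 1, the gcd can only stay the same or decrease.

Answer: no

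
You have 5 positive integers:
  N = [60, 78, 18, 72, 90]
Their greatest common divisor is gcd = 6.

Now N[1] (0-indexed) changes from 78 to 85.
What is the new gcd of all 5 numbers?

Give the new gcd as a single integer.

Answer: 1

Derivation:
Numbers: [60, 78, 18, 72, 90], gcd = 6
Change: index 1, 78 -> 85
gcd of the OTHER numbers (without index 1): gcd([60, 18, 72, 90]) = 6
New gcd = gcd(g_others, new_val) = gcd(6, 85) = 1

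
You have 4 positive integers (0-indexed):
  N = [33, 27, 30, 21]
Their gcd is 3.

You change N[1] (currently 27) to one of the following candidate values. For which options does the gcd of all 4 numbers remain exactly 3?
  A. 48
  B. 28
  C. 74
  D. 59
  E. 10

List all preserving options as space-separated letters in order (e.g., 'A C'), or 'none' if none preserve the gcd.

Answer: A

Derivation:
Old gcd = 3; gcd of others (without N[1]) = 3
New gcd for candidate v: gcd(3, v). Preserves old gcd iff gcd(3, v) = 3.
  Option A: v=48, gcd(3,48)=3 -> preserves
  Option B: v=28, gcd(3,28)=1 -> changes
  Option C: v=74, gcd(3,74)=1 -> changes
  Option D: v=59, gcd(3,59)=1 -> changes
  Option E: v=10, gcd(3,10)=1 -> changes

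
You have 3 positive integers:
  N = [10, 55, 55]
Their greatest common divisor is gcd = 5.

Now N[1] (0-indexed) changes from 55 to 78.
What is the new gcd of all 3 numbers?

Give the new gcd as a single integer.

Answer: 1

Derivation:
Numbers: [10, 55, 55], gcd = 5
Change: index 1, 55 -> 78
gcd of the OTHER numbers (without index 1): gcd([10, 55]) = 5
New gcd = gcd(g_others, new_val) = gcd(5, 78) = 1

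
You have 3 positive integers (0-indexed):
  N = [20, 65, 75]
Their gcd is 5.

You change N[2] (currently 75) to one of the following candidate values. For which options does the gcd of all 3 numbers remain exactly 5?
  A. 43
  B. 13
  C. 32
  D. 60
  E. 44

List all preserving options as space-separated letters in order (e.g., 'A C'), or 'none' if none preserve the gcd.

Old gcd = 5; gcd of others (without N[2]) = 5
New gcd for candidate v: gcd(5, v). Preserves old gcd iff gcd(5, v) = 5.
  Option A: v=43, gcd(5,43)=1 -> changes
  Option B: v=13, gcd(5,13)=1 -> changes
  Option C: v=32, gcd(5,32)=1 -> changes
  Option D: v=60, gcd(5,60)=5 -> preserves
  Option E: v=44, gcd(5,44)=1 -> changes

Answer: D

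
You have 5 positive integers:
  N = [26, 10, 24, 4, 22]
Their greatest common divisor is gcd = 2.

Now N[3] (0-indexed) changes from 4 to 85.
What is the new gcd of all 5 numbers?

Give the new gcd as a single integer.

Numbers: [26, 10, 24, 4, 22], gcd = 2
Change: index 3, 4 -> 85
gcd of the OTHER numbers (without index 3): gcd([26, 10, 24, 22]) = 2
New gcd = gcd(g_others, new_val) = gcd(2, 85) = 1

Answer: 1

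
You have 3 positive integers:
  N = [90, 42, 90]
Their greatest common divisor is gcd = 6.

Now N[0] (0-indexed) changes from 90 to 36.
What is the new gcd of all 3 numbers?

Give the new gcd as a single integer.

Answer: 6

Derivation:
Numbers: [90, 42, 90], gcd = 6
Change: index 0, 90 -> 36
gcd of the OTHER numbers (without index 0): gcd([42, 90]) = 6
New gcd = gcd(g_others, new_val) = gcd(6, 36) = 6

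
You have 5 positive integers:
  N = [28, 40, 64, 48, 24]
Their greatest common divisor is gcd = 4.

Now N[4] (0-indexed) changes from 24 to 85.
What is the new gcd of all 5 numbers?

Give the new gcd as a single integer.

Answer: 1

Derivation:
Numbers: [28, 40, 64, 48, 24], gcd = 4
Change: index 4, 24 -> 85
gcd of the OTHER numbers (without index 4): gcd([28, 40, 64, 48]) = 4
New gcd = gcd(g_others, new_val) = gcd(4, 85) = 1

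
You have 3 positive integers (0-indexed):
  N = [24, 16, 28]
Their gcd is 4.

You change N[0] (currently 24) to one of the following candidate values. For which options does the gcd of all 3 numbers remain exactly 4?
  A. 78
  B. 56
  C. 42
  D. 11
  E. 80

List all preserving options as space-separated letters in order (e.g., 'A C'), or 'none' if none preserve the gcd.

Old gcd = 4; gcd of others (without N[0]) = 4
New gcd for candidate v: gcd(4, v). Preserves old gcd iff gcd(4, v) = 4.
  Option A: v=78, gcd(4,78)=2 -> changes
  Option B: v=56, gcd(4,56)=4 -> preserves
  Option C: v=42, gcd(4,42)=2 -> changes
  Option D: v=11, gcd(4,11)=1 -> changes
  Option E: v=80, gcd(4,80)=4 -> preserves

Answer: B E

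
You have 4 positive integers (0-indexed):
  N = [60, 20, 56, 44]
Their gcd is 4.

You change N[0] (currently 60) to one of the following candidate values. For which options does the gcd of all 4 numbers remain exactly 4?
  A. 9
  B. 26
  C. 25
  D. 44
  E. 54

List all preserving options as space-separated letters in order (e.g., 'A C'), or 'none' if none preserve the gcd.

Answer: D

Derivation:
Old gcd = 4; gcd of others (without N[0]) = 4
New gcd for candidate v: gcd(4, v). Preserves old gcd iff gcd(4, v) = 4.
  Option A: v=9, gcd(4,9)=1 -> changes
  Option B: v=26, gcd(4,26)=2 -> changes
  Option C: v=25, gcd(4,25)=1 -> changes
  Option D: v=44, gcd(4,44)=4 -> preserves
  Option E: v=54, gcd(4,54)=2 -> changes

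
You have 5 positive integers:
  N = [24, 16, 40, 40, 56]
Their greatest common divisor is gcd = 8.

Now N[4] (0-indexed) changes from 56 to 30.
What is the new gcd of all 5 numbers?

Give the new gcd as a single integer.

Answer: 2

Derivation:
Numbers: [24, 16, 40, 40, 56], gcd = 8
Change: index 4, 56 -> 30
gcd of the OTHER numbers (without index 4): gcd([24, 16, 40, 40]) = 8
New gcd = gcd(g_others, new_val) = gcd(8, 30) = 2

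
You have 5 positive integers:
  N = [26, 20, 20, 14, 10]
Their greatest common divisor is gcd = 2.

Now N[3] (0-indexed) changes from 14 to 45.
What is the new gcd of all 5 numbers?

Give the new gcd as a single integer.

Numbers: [26, 20, 20, 14, 10], gcd = 2
Change: index 3, 14 -> 45
gcd of the OTHER numbers (without index 3): gcd([26, 20, 20, 10]) = 2
New gcd = gcd(g_others, new_val) = gcd(2, 45) = 1

Answer: 1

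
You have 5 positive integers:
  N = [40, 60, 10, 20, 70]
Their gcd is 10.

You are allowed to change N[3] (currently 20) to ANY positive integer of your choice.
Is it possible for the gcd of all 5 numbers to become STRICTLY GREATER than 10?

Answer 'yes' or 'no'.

Answer: no

Derivation:
Current gcd = 10
gcd of all OTHER numbers (without N[3]=20): gcd([40, 60, 10, 70]) = 10
The new gcd after any change is gcd(10, new_value).
This can be at most 10.
Since 10 = old gcd 10, the gcd can only stay the same or decrease.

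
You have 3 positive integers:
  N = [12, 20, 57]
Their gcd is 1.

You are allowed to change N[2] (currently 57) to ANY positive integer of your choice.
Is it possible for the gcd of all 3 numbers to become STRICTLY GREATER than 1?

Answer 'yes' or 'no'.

Answer: yes

Derivation:
Current gcd = 1
gcd of all OTHER numbers (without N[2]=57): gcd([12, 20]) = 4
The new gcd after any change is gcd(4, new_value).
This can be at most 4.
Since 4 > old gcd 1, the gcd CAN increase (e.g., set N[2] = 4).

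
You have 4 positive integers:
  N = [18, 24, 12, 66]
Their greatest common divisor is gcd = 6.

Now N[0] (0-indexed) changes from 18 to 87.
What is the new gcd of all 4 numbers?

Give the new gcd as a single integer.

Answer: 3

Derivation:
Numbers: [18, 24, 12, 66], gcd = 6
Change: index 0, 18 -> 87
gcd of the OTHER numbers (without index 0): gcd([24, 12, 66]) = 6
New gcd = gcd(g_others, new_val) = gcd(6, 87) = 3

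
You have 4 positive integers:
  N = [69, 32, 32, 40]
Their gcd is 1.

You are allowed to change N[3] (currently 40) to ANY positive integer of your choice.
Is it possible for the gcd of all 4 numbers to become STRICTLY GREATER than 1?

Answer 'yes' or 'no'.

Answer: no

Derivation:
Current gcd = 1
gcd of all OTHER numbers (without N[3]=40): gcd([69, 32, 32]) = 1
The new gcd after any change is gcd(1, new_value).
This can be at most 1.
Since 1 = old gcd 1, the gcd can only stay the same or decrease.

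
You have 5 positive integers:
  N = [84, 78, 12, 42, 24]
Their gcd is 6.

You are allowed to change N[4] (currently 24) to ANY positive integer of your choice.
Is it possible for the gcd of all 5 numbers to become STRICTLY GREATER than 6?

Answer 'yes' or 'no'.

Current gcd = 6
gcd of all OTHER numbers (without N[4]=24): gcd([84, 78, 12, 42]) = 6
The new gcd after any change is gcd(6, new_value).
This can be at most 6.
Since 6 = old gcd 6, the gcd can only stay the same or decrease.

Answer: no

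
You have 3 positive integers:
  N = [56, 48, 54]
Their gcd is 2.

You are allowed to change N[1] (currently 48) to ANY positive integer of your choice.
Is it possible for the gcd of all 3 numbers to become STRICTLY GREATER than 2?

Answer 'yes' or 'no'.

Current gcd = 2
gcd of all OTHER numbers (without N[1]=48): gcd([56, 54]) = 2
The new gcd after any change is gcd(2, new_value).
This can be at most 2.
Since 2 = old gcd 2, the gcd can only stay the same or decrease.

Answer: no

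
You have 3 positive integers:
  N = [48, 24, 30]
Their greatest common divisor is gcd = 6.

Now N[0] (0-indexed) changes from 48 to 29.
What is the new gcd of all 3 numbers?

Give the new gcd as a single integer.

Answer: 1

Derivation:
Numbers: [48, 24, 30], gcd = 6
Change: index 0, 48 -> 29
gcd of the OTHER numbers (without index 0): gcd([24, 30]) = 6
New gcd = gcd(g_others, new_val) = gcd(6, 29) = 1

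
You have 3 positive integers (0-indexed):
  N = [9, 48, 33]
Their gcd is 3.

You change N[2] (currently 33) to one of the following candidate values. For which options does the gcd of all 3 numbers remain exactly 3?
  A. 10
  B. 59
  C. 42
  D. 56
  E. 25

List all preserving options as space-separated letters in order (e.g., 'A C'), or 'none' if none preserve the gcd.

Old gcd = 3; gcd of others (without N[2]) = 3
New gcd for candidate v: gcd(3, v). Preserves old gcd iff gcd(3, v) = 3.
  Option A: v=10, gcd(3,10)=1 -> changes
  Option B: v=59, gcd(3,59)=1 -> changes
  Option C: v=42, gcd(3,42)=3 -> preserves
  Option D: v=56, gcd(3,56)=1 -> changes
  Option E: v=25, gcd(3,25)=1 -> changes

Answer: C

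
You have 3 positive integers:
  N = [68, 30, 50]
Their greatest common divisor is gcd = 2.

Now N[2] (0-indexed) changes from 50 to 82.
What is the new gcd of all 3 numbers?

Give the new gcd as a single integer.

Numbers: [68, 30, 50], gcd = 2
Change: index 2, 50 -> 82
gcd of the OTHER numbers (without index 2): gcd([68, 30]) = 2
New gcd = gcd(g_others, new_val) = gcd(2, 82) = 2

Answer: 2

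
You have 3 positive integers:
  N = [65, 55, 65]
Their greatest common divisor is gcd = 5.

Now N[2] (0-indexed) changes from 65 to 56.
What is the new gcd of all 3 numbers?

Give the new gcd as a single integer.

Numbers: [65, 55, 65], gcd = 5
Change: index 2, 65 -> 56
gcd of the OTHER numbers (without index 2): gcd([65, 55]) = 5
New gcd = gcd(g_others, new_val) = gcd(5, 56) = 1

Answer: 1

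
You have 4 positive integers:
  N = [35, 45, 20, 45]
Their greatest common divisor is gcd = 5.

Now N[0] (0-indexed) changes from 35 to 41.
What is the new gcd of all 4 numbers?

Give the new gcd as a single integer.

Answer: 1

Derivation:
Numbers: [35, 45, 20, 45], gcd = 5
Change: index 0, 35 -> 41
gcd of the OTHER numbers (without index 0): gcd([45, 20, 45]) = 5
New gcd = gcd(g_others, new_val) = gcd(5, 41) = 1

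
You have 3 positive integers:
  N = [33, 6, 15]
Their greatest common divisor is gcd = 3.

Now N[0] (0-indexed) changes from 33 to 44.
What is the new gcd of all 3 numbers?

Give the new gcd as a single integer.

Answer: 1

Derivation:
Numbers: [33, 6, 15], gcd = 3
Change: index 0, 33 -> 44
gcd of the OTHER numbers (without index 0): gcd([6, 15]) = 3
New gcd = gcd(g_others, new_val) = gcd(3, 44) = 1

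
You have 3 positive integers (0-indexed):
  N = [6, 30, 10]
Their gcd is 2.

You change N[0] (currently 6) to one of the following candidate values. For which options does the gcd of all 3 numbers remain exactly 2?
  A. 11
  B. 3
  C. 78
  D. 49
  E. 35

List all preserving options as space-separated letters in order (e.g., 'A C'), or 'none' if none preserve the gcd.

Answer: C

Derivation:
Old gcd = 2; gcd of others (without N[0]) = 10
New gcd for candidate v: gcd(10, v). Preserves old gcd iff gcd(10, v) = 2.
  Option A: v=11, gcd(10,11)=1 -> changes
  Option B: v=3, gcd(10,3)=1 -> changes
  Option C: v=78, gcd(10,78)=2 -> preserves
  Option D: v=49, gcd(10,49)=1 -> changes
  Option E: v=35, gcd(10,35)=5 -> changes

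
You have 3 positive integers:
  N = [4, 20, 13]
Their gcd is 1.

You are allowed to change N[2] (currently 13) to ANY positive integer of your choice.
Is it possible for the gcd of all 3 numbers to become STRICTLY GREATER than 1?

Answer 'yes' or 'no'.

Current gcd = 1
gcd of all OTHER numbers (without N[2]=13): gcd([4, 20]) = 4
The new gcd after any change is gcd(4, new_value).
This can be at most 4.
Since 4 > old gcd 1, the gcd CAN increase (e.g., set N[2] = 4).

Answer: yes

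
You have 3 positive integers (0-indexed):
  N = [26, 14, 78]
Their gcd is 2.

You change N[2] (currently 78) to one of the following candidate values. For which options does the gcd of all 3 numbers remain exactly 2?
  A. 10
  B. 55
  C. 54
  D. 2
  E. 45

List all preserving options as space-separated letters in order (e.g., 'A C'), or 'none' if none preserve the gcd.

Answer: A C D

Derivation:
Old gcd = 2; gcd of others (without N[2]) = 2
New gcd for candidate v: gcd(2, v). Preserves old gcd iff gcd(2, v) = 2.
  Option A: v=10, gcd(2,10)=2 -> preserves
  Option B: v=55, gcd(2,55)=1 -> changes
  Option C: v=54, gcd(2,54)=2 -> preserves
  Option D: v=2, gcd(2,2)=2 -> preserves
  Option E: v=45, gcd(2,45)=1 -> changes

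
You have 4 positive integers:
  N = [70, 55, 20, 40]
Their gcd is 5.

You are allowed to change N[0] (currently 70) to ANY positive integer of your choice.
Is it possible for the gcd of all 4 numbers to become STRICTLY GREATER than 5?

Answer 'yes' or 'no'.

Current gcd = 5
gcd of all OTHER numbers (without N[0]=70): gcd([55, 20, 40]) = 5
The new gcd after any change is gcd(5, new_value).
This can be at most 5.
Since 5 = old gcd 5, the gcd can only stay the same or decrease.

Answer: no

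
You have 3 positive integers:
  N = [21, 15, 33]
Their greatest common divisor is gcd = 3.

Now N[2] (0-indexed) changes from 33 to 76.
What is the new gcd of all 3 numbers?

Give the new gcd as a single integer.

Numbers: [21, 15, 33], gcd = 3
Change: index 2, 33 -> 76
gcd of the OTHER numbers (without index 2): gcd([21, 15]) = 3
New gcd = gcd(g_others, new_val) = gcd(3, 76) = 1

Answer: 1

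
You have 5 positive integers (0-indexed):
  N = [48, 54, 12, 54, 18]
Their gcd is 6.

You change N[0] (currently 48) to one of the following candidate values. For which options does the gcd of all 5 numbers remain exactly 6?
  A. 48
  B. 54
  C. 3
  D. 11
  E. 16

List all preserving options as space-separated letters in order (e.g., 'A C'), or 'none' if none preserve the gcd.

Old gcd = 6; gcd of others (without N[0]) = 6
New gcd for candidate v: gcd(6, v). Preserves old gcd iff gcd(6, v) = 6.
  Option A: v=48, gcd(6,48)=6 -> preserves
  Option B: v=54, gcd(6,54)=6 -> preserves
  Option C: v=3, gcd(6,3)=3 -> changes
  Option D: v=11, gcd(6,11)=1 -> changes
  Option E: v=16, gcd(6,16)=2 -> changes

Answer: A B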